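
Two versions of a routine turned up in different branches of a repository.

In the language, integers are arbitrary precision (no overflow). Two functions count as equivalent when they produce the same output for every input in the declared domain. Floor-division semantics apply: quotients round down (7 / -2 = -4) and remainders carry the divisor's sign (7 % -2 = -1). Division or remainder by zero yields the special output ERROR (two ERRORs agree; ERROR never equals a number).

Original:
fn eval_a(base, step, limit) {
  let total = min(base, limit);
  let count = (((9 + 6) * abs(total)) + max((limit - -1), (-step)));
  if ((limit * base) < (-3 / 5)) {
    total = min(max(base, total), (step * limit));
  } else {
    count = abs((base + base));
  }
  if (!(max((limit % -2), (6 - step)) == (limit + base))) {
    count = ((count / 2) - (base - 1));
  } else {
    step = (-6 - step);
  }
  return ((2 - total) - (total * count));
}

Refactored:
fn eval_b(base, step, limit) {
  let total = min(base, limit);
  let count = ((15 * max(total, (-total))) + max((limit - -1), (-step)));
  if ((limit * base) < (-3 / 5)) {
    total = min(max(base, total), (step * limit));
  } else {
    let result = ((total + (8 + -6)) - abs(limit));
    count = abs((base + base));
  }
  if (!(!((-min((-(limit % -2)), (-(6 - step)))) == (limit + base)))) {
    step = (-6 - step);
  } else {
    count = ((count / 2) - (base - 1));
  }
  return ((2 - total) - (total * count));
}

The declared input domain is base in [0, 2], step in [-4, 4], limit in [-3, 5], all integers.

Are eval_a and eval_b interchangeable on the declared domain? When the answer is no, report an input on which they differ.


Comparing the listings, the differences include: arithmetic usage differs; constant usage differs; boolean connective usage differs; local variable names differ; min/max/abs usage differs; statement counts differ.
Spot check at base=1, step=-4, limit=-2 — eval_a: total becomes -2; next count becomes 34; next ((limit * base) < (-3 / 5)) evaluates to true; next total becomes 1; next (!(max((limit % -2), (6 - step)) == (limit + base))) evaluates to true; next count becomes 17; next final value -16. eval_b: total becomes -2; next count becomes 34; next ((limit * base) < (-3 / 5)) evaluates to true; next total becomes 1; next (!(!((-min((-(limit % -2)), (-(6 - step)))) == (limit + base)))) evaluates to false; next count becomes 17; next final value -16. Both give -16.
Across all 243 domain points the two functions coincide.
verdict: equivalent


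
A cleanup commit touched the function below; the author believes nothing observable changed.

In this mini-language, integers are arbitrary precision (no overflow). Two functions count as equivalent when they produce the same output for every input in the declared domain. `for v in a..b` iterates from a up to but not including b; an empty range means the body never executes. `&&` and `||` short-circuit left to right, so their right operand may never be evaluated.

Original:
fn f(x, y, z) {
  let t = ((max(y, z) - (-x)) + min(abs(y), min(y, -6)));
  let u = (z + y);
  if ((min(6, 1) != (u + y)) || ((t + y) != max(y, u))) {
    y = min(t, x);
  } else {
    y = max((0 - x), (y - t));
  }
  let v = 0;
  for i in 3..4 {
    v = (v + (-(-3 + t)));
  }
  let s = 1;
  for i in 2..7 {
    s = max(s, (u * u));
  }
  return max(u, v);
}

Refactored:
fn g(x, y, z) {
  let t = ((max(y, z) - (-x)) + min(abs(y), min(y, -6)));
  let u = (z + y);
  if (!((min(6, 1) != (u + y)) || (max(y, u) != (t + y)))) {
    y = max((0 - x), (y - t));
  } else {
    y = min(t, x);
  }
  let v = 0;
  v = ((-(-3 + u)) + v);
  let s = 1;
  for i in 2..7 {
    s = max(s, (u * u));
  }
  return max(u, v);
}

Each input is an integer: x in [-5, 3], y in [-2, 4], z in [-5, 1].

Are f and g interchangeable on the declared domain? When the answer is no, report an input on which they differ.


Not equivalent: x=-5, y=-2, z=-5 separates them (16 vs 10).
f: t := -13 | u := -7 | ((min(6, 1) != (u + y)) || ((t + y) != max(y, u))): true | y := -13 | v := 0 | iter i=3: | v := 16 | s := 1 | iter i=2: | s := 49 | iter i=3: | s := 49 | iter i=4: | s := 49 | iter i=5: | s := 49 | iter i=6: | s := 49 | result 16
g: t := -13 | u := -7 | (!((min(6, 1) != (u + y)) || (max(y, u) != (t + y)))): false | y := -13 | v := 0 | v := 10 | s := 1 | iter i=2: | s := 49 | iter i=3: | s := 49 | iter i=4: | s := 49 | iter i=5: | s := 49 | iter i=6: | s := 49 | result 10
verdict: not equivalent; witness: x=-5, y=-2, z=-5


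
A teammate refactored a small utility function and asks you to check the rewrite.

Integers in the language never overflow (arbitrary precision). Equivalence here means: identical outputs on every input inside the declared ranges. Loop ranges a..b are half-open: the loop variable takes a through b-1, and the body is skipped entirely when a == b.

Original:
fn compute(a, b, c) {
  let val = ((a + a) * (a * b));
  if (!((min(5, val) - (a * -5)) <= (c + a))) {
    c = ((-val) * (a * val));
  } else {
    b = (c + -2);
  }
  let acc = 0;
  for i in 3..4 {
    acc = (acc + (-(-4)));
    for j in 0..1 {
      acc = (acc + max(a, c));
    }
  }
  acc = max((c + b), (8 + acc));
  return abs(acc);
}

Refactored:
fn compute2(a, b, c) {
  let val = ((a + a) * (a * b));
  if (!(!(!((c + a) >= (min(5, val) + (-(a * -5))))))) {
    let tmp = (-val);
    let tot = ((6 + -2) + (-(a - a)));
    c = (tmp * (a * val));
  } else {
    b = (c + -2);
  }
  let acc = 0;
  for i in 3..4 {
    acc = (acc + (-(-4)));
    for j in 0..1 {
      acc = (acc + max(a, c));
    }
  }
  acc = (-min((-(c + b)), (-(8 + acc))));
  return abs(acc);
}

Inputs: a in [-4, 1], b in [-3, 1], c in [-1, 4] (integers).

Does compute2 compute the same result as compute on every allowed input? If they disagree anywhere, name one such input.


There is a behavioral-looking edit here, yet the outcome never shifts on this domain.
As a probe, take a=0, b=-2, c=2: compute runs val becomes 0; next (!((min(5, val) - (a * -5)) <= (c + a))) evaluates to false; next b becomes 0; next acc becomes 0; next at i=3:; next acc becomes 4; next at j=0:; next acc becomes 6; next acc becomes 14; next final value 14; compute2 runs val becomes 0; next (!(!(!((c + a) >= (min(5, val) + (-(a * -5))))))) evaluates to false; next b becomes 0; next acc becomes 0; next at i=3:; next acc becomes 4; next at j=0:; next acc becomes 6; next acc becomes 14; next final value 14; both end at 14.
Sweeping the whole domain (180 inputs) finds no disagreement.
verdict: equivalent


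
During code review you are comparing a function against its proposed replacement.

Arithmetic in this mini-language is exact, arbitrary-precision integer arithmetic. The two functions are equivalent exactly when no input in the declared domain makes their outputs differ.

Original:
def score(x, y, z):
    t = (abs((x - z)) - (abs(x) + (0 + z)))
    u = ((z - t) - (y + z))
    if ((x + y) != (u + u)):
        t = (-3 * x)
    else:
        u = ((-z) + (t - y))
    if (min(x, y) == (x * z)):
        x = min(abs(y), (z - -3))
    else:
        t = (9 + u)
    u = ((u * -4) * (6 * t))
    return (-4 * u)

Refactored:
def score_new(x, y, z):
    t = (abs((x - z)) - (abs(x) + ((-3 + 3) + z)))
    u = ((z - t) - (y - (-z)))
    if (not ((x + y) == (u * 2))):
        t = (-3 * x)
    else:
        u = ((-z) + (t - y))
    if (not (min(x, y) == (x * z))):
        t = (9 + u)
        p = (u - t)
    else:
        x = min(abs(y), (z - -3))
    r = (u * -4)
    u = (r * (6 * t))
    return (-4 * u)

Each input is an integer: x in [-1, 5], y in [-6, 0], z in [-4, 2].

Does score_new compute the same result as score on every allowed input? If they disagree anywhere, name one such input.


Comparing the listings, the differences include: statement counts differ; also local variable names differ; also comparison usage differs; also arithmetic usage differs; also boolean connective usage differs; also constant usage differs.
One worked example (x=1, y=-4, z=-1) — score: t = 2; u = 2; ((x + y) != (u + u)) -> true; t = -3; (min(x, y) == (x * z)) -> false; t = 11; u = -528; return 2112; score_new: t = 2; u = 2; (not ((x + y) == (u * 2))) -> true; t = -3; (not (min(x, y) == (x * z))) -> true; t = 11; p = -9; r = -8; u = -528; return 2112; agreement on 2112.
Sweeping the whole domain (343 inputs) finds no disagreement.
verdict: equivalent


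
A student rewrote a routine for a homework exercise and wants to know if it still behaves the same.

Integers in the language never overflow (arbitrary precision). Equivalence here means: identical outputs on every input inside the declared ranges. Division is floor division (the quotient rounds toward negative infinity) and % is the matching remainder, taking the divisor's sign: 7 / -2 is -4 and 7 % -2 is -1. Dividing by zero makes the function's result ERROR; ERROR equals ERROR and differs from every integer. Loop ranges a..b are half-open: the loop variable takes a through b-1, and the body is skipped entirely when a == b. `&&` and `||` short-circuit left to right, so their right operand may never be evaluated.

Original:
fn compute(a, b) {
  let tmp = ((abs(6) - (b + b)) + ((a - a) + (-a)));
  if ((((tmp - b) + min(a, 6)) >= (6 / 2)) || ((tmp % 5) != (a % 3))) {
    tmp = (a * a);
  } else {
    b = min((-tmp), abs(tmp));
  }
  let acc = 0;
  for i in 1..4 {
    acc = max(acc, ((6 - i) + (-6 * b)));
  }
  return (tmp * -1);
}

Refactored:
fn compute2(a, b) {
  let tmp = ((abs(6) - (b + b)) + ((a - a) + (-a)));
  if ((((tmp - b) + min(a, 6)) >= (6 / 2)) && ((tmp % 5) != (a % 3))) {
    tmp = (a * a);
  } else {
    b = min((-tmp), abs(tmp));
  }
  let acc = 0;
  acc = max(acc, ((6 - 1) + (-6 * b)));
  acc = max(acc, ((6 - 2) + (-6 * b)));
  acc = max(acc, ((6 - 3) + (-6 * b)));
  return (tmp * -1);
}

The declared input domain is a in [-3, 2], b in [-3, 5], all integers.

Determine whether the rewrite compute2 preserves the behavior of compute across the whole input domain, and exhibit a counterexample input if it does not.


Consider the input a=-3, b=-3.
compute: tmp becomes 15; next ((((tmp - b) + min(a, 6)) >= (6 / 2)) || ((tmp % 5) != (a % 3))) evaluates to true; next tmp becomes 9; next acc becomes 0; next at i=1:; next acc becomes 23; next at i=2:; next acc becomes 23; next at i=3:; next acc becomes 23; next final value -9
compute2: tmp becomes 15; next ((((tmp - b) + min(a, 6)) >= (6 / 2)) && ((tmp % 5) != (a % 3))) evaluates to false; next b becomes -15; next acc becomes 0; next acc becomes 95; next acc becomes 95; next acc becomes 95; next final value -15
-9 vs -15 — the two versions disagree here.
verdict: not equivalent; witness: a=-3, b=-3


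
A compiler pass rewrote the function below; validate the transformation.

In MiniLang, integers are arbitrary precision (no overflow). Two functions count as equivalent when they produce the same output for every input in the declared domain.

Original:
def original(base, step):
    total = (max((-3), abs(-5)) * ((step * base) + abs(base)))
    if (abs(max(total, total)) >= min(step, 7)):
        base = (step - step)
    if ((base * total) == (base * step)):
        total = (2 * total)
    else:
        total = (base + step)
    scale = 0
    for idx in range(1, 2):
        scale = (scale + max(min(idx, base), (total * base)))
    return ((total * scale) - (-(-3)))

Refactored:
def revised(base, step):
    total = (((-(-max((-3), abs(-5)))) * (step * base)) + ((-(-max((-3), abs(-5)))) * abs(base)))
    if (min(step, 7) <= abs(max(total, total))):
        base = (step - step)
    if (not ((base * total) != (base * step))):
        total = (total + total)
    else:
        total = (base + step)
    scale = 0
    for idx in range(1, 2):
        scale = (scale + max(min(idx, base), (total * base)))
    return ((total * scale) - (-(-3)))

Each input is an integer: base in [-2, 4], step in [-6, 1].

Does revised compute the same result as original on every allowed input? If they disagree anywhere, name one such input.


The two are interchangeable: comparison usage differs; boolean connective usage differs; arithmetic usage differs; min/max/abs usage differs; constant usage differs, and every declared input agrees.
As a probe, take base=0, step=-2: original runs total becomes 0; next (abs(max(total, total)) >= min(step, 7)) evaluates to true; next base becomes 0; next ((base * total) == (base * step)) evaluates to true; next total becomes 0; next scale becomes 0; next at idx=1:; next scale becomes 0; next final value -3; revised runs total becomes 0; next (min(step, 7) <= abs(max(total, total))) evaluates to true; next base becomes 0; next (not ((base * total) != (base * step))) evaluates to true; next total becomes 0; next scale becomes 0; next at idx=1:; next scale becomes 0; next final value -3; both end at -3.
Across all 56 domain points the two functions coincide.
verdict: equivalent


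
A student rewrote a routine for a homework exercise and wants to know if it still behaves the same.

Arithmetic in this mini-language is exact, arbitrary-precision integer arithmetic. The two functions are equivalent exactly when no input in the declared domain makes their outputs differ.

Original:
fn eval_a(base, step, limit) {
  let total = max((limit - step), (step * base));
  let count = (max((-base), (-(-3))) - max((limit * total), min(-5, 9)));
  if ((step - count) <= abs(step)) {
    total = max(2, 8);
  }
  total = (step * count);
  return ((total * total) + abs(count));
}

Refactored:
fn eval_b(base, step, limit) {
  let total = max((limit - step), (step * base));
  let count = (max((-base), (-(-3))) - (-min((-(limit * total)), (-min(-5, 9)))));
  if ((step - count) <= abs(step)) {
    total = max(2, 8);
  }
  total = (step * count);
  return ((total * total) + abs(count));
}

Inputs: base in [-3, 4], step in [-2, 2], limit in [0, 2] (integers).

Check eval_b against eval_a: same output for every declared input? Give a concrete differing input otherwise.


The two versions differ — the changes include min/max/abs usage differs.
Tracing base=3, step=2, limit=0: eval_a: total = 6; count = 3; ((step - count) <= abs(step)) -> true; total = 8; total = 6; return 39 | eval_b: total = 6; count = 3; ((step - count) <= abs(step)) -> true; total = 8; total = 6; return 39 — matching result 39.
Sweeping the whole domain (120 inputs) finds no disagreement.
verdict: equivalent


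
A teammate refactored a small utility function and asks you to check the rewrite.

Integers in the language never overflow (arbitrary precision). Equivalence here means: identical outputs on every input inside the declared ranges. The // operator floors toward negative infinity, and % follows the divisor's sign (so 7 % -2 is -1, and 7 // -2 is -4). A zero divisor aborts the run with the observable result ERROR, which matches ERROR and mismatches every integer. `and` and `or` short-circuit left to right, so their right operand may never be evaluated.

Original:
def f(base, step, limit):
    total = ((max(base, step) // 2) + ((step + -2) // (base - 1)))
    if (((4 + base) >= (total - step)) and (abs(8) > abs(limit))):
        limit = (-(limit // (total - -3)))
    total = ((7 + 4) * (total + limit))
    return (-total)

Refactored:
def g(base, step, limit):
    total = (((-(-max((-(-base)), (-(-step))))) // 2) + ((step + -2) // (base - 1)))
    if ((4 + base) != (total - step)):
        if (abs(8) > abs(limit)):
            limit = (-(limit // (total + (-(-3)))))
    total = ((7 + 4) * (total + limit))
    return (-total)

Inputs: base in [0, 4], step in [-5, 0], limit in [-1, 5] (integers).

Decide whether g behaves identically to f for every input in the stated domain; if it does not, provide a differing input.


There is a counterexample at base=0, step=-5, limit=-1: -66 on one side, -88 on the other.
f: total=7, then (((4 + base) >= (total - step)) and (abs(8) > abs(limit))) is false, then total=66, then returns -66
g: total=7, then ((4 + base) != (total - step)) is true, then (abs(8) > abs(limit)) is true, then limit=1, then total=88, then returns -88
verdict: not equivalent; witness: base=0, step=-5, limit=-1


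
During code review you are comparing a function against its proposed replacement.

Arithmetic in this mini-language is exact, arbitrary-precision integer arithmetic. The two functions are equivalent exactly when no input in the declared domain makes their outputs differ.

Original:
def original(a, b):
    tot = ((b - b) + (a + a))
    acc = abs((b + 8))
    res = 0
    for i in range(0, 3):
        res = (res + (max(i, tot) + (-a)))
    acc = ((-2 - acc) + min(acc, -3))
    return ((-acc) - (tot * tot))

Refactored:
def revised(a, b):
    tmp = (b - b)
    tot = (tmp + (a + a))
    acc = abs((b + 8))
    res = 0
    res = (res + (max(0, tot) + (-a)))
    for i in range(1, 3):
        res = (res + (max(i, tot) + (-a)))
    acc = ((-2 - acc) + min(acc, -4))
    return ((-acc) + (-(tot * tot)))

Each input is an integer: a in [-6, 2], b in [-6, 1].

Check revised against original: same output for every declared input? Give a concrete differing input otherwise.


There is a counterexample at a=-6, b=-6: -137 on one side, -136 on the other.
original: tot = -12; acc = 2; res = 0; [i=0]; res = 6; [i=1]; res = 13; [i=2]; res = 21; acc = -7; return -137
revised: tmp = 0; tot = -12; acc = 2; res = 0; res = 6; [i=1]; res = 13; [i=2]; res = 21; acc = -8; return -136
verdict: not equivalent; witness: a=-6, b=-6


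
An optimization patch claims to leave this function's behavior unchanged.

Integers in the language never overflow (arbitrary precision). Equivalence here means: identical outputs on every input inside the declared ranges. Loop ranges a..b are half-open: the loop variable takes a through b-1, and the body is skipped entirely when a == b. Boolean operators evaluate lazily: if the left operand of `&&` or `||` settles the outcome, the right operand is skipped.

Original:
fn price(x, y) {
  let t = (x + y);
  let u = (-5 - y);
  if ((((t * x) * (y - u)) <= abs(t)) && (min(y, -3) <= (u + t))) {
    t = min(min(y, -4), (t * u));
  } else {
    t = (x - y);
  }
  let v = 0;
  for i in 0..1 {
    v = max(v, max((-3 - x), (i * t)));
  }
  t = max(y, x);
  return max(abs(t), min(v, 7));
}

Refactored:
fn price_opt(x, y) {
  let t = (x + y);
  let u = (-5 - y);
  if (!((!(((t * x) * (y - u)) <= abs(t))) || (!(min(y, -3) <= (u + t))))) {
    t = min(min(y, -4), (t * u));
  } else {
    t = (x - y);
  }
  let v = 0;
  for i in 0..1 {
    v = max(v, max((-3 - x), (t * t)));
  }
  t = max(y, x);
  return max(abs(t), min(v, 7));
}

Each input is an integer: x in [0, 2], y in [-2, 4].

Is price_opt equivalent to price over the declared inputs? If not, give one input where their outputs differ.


The rewrite breaks on x=0, y=-2, where the results are 0 and 4.
price: t = -2; u = -3; ((((t * x) * (y - u)) <= abs(t)) && (min(y, -3) <= (u + t))) -> false; t = 2; v = 0; [i=0]; v = 0; t = 0; return 0
price_opt: t = -2; u = -3; (!((!(((t * x) * (y - u)) <= abs(t))) || (!(min(y, -3) <= (u + t))))) -> false; t = 2; v = 0; [i=0]; v = 4; t = 0; return 4
verdict: not equivalent; witness: x=0, y=-2


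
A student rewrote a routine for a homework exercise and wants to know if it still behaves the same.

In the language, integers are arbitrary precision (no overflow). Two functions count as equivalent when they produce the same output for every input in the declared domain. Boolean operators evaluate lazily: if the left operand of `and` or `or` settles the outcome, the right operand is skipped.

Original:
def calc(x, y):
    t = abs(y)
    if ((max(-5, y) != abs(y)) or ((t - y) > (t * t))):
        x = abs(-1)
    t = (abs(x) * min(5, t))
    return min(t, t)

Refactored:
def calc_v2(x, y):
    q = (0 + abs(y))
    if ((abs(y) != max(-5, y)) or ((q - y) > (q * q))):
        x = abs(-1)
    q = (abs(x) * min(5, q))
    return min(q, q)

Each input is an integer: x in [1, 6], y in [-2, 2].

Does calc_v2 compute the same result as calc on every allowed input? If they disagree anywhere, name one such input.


Comparing the listings, the differences include: arithmetic usage differs, local variable names differ, constant usage differs.
One worked example (x=5, y=1) — calc: t := 1 | ((max(-5, y) != abs(y)) or ((t - y) > (t * t))): false | t := 5 | result 5; calc_v2: q := 1 | ((abs(y) != max(-5, y)) or ((q - y) > (q * q))): false | q := 5 | result 5; agreement on 5.
Across all 30 domain points the two functions coincide.
verdict: equivalent


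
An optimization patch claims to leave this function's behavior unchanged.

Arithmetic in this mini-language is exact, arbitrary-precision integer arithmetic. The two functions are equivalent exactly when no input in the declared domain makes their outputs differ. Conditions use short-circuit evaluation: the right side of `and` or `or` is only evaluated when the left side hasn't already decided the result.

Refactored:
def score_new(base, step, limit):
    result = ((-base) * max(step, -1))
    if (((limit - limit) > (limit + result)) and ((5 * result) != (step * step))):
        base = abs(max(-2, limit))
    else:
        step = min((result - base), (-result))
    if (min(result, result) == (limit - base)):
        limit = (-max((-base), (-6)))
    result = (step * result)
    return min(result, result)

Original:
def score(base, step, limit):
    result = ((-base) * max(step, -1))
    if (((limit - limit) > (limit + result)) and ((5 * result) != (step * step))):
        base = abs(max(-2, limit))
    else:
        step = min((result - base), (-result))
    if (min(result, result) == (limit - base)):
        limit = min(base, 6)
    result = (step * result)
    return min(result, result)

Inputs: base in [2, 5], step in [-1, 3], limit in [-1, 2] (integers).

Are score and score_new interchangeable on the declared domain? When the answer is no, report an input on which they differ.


Changes here: min/max/abs usage differs; the full 80-point sweep finds no disagreement.
verdict: equivalent


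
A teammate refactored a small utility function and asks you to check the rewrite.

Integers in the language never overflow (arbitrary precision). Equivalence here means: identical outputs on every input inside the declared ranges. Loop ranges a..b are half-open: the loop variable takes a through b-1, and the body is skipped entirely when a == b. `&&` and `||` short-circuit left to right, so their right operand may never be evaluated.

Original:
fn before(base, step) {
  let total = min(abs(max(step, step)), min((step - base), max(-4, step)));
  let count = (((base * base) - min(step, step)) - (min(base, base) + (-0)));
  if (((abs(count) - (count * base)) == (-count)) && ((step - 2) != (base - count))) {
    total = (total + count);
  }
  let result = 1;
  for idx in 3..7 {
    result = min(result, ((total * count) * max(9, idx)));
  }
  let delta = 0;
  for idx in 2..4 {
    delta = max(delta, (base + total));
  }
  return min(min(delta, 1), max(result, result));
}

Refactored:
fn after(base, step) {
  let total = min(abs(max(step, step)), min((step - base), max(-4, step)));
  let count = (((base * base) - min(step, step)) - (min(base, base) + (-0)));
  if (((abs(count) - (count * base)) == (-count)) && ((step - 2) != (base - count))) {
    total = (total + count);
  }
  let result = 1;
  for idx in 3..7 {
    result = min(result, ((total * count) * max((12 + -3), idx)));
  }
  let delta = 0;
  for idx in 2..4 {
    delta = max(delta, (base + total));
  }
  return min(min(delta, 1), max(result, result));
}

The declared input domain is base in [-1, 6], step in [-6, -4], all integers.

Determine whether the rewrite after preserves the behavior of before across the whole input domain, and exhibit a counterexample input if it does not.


Although constant usage differs, and arithmetic usage differs, 24/24 inputs agree.
verdict: equivalent


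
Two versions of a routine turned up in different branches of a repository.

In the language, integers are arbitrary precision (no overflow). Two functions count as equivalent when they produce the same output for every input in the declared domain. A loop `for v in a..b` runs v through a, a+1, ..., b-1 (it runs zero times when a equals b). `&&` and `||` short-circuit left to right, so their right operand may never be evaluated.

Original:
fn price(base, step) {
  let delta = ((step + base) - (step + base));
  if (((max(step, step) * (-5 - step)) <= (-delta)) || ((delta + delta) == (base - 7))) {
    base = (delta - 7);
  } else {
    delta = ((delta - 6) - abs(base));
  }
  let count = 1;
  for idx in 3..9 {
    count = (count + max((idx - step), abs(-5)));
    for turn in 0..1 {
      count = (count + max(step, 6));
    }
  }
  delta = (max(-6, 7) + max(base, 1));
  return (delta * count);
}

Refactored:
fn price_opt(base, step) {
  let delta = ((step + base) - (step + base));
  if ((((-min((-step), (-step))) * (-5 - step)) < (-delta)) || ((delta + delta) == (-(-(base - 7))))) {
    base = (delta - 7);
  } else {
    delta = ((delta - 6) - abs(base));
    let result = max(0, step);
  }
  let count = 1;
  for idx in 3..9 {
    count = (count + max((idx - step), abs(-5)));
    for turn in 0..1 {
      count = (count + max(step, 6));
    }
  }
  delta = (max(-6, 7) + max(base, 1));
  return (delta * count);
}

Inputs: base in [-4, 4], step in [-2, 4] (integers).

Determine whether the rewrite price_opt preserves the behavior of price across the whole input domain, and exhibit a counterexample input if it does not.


On input base=2, step=0, price returns 584 while price_opt returns 657.
verdict: not equivalent; witness: base=2, step=0


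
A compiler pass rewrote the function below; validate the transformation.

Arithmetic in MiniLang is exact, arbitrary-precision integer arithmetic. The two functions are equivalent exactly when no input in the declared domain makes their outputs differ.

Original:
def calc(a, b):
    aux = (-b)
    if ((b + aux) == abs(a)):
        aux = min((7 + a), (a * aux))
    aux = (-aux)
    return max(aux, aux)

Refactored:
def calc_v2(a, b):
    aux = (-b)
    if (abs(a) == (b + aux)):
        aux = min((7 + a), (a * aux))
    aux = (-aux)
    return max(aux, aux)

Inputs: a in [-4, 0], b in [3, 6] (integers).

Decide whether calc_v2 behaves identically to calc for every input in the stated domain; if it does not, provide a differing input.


Although same computation, different form, 20/20 inputs agree.
verdict: equivalent


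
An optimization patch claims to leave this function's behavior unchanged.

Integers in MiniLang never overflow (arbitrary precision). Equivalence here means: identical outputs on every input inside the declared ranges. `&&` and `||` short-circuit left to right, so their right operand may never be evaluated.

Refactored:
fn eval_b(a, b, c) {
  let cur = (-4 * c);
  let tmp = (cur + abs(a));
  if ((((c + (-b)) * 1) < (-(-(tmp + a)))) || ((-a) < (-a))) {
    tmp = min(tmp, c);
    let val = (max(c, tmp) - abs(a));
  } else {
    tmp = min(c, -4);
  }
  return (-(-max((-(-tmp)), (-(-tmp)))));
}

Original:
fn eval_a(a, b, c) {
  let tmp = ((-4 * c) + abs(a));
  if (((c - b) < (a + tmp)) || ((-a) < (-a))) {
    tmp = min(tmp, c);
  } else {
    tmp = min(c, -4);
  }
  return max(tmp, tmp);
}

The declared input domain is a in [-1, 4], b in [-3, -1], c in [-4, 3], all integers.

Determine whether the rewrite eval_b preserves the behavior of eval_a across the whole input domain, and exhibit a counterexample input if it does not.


Although constant usage differs; also arithmetic usage differs; also statement counts differ; also local variable names differ; also min/max/abs usage differs, 144/144 inputs agree.
verdict: equivalent


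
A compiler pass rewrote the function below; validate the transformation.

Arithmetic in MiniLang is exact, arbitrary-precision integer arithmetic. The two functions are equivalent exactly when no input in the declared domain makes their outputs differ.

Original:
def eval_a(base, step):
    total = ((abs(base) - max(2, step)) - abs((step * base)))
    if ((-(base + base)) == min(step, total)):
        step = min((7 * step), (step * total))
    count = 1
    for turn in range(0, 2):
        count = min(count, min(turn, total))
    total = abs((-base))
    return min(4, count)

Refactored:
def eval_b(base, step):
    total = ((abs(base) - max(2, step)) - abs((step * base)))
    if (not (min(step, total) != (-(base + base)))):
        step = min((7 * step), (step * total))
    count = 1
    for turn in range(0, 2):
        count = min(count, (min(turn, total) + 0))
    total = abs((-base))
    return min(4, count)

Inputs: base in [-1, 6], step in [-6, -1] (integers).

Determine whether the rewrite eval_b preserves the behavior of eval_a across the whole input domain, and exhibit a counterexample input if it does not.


This is a faithful refactor — constant usage differs; also boolean connective usage differs; also arithmetic usage differs; also comparison usage differs, but the computed results match everywhere.
Spot check at base=-1, step=-6 — eval_a: total := -7 | ((-(base + base)) == min(step, total)): false | count := 1 | iter turn=0: | count := -7 | iter turn=1: | count := -7 | total := 1 | result -7. eval_b: total := -7 | (not (min(step, total) != (-(base + base)))): false | count := 1 | iter turn=0: | count := -7 | iter turn=1: | count := -7 | total := 1 | result -7. Both give -7.
Checked all 48 inputs in the declared domain: the outputs agree on every one.
verdict: equivalent


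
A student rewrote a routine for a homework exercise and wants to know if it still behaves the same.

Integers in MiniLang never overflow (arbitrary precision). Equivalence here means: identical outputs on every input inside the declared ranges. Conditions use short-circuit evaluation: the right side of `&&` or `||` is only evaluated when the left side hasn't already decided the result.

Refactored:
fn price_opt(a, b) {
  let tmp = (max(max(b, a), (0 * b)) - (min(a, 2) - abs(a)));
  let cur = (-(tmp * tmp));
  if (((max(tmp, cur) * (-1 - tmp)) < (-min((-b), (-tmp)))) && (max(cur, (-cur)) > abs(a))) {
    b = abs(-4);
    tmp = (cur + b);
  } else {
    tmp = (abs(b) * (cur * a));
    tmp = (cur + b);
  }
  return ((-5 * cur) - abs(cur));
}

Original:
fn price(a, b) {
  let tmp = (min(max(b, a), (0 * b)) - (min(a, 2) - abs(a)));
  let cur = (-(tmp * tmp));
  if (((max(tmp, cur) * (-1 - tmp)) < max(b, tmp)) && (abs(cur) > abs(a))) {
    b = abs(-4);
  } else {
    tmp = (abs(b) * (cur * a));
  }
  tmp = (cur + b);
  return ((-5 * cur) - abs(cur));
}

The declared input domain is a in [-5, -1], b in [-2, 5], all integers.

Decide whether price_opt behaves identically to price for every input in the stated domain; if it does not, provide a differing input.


These are not equivalent — on a=-5, b=-2 the outputs split (256 vs 400).
price: tmp := 8 | cur := -64 | (((max(tmp, cur) * (-1 - tmp)) < max(b, tmp)) && (abs(cur) > abs(a))): true | b := 4 | tmp := -60 | result 256
price_opt: tmp := 10 | cur := -100 | (((max(tmp, cur) * (-1 - tmp)) < (-min((-b), (-tmp)))) && (max(cur, (-cur)) > abs(a))): true | b := 4 | tmp := -96 | result 400
verdict: not equivalent; witness: a=-5, b=-2


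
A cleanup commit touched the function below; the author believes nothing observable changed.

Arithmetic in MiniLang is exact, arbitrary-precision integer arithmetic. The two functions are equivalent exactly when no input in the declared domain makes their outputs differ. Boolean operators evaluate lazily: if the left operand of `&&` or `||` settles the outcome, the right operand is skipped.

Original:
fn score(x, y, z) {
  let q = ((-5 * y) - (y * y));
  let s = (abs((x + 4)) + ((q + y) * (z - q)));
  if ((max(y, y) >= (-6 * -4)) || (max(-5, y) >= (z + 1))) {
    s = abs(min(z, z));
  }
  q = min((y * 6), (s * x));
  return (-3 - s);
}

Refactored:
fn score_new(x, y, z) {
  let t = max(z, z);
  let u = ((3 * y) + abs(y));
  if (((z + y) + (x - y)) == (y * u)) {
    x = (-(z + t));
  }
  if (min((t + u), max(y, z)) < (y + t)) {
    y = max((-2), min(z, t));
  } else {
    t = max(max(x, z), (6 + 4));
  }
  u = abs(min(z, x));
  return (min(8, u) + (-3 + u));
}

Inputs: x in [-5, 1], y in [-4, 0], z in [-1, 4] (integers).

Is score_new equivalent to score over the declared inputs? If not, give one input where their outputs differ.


Try x=-5, y=-4, z=-1.
score: q := 4 | s := 1 | ((max(y, y) >= (-6 * -4)) || (max(-5, y) >= (z + 1))): false | q := -24 | result -4
score_new: t := -1 | u := -8 | (((z + y) + (x - y)) == (y * u)): false | (min((t + u), max(y, z)) < (y + t)): true | y := -1 | u := 5 | result 7
-4 against 7: the behavior changed.
verdict: not equivalent; witness: x=-5, y=-4, z=-1


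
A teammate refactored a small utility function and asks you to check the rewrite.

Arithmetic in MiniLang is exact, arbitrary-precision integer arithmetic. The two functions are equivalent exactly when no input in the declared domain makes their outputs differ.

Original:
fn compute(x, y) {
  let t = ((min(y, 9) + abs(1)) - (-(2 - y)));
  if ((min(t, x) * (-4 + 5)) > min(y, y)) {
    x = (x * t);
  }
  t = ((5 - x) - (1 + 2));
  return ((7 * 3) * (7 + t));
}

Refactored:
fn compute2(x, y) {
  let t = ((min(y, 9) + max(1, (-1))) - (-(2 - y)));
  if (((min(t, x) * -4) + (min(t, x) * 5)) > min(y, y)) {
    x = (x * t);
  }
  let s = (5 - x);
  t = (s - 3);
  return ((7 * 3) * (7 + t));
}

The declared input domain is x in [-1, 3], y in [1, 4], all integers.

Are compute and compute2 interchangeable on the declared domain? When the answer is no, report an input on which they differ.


Comparing the listings, the differences include: min/max/abs usage differs, and local variable names differ, and statement counts differ, and constant usage differs, and arithmetic usage differs.
Tracing x=2, y=3: compute: t := 3 | ((min(t, x) * (-4 + 5)) > min(y, y)): false | t := 0 | result 147 | compute2: t := 3 | (((min(t, x) * -4) + (min(t, x) * 5)) > min(y, y)): false | s := 3 | t := 0 | result 147 — matching result 147.
Checked all 20 inputs in the declared domain: the outputs agree on every one.
verdict: equivalent


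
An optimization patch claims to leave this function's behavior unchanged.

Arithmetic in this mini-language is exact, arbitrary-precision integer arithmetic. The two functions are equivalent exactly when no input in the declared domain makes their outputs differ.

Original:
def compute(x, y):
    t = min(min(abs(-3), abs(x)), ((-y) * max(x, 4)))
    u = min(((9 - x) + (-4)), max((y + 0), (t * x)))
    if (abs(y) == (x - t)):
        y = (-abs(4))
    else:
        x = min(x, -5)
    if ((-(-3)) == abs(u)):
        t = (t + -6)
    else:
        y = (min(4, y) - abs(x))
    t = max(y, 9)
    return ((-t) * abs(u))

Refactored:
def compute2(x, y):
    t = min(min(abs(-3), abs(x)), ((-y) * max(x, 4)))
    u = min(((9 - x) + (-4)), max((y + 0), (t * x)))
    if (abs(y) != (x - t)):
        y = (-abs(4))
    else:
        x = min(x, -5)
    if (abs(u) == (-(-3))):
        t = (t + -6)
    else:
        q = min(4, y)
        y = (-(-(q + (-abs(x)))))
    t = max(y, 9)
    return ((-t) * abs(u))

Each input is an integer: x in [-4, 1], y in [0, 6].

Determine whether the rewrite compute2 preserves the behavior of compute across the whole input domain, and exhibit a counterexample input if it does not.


Although `(abs(y) == (x - t))` became `(abs(y) != (x - t))`, no input in the stated domain can expose it.
Spot check at x=0, y=6 — compute: t = -24; u = 5; (abs(y) == (x - t)) -> false; x = -5; ((-(-3)) == abs(u)) -> false; y = -1; t = 9; return -45. compute2: t = -24; u = 5; (abs(y) != (x - t)) -> true; y = -4; (abs(u) == (-(-3))) -> false; q = -4; y = -4; t = 9; return -45. Both give -45.
Sweeping the whole domain (42 inputs) finds no disagreement.
verdict: equivalent


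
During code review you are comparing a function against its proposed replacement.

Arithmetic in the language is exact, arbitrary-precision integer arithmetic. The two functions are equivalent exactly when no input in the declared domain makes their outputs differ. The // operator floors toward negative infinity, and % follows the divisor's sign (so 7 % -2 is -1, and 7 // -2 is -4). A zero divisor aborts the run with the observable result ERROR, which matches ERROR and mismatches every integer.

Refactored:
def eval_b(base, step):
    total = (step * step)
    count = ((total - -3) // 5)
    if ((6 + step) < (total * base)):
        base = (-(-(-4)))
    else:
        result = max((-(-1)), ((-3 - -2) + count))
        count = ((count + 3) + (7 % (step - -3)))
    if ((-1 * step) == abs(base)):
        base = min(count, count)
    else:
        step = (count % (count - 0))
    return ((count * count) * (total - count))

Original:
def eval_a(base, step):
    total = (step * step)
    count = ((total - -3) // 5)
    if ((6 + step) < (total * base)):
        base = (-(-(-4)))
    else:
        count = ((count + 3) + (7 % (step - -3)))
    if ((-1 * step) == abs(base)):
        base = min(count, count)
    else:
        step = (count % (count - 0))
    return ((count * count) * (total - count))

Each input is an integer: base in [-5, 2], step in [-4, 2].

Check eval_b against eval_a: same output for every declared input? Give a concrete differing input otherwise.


Although statement counts differ, plus min/max/abs usage differs, plus local variable names differ, plus arithmetic usage differs, plus constant usage differs, 56/56 inputs agree.
verdict: equivalent


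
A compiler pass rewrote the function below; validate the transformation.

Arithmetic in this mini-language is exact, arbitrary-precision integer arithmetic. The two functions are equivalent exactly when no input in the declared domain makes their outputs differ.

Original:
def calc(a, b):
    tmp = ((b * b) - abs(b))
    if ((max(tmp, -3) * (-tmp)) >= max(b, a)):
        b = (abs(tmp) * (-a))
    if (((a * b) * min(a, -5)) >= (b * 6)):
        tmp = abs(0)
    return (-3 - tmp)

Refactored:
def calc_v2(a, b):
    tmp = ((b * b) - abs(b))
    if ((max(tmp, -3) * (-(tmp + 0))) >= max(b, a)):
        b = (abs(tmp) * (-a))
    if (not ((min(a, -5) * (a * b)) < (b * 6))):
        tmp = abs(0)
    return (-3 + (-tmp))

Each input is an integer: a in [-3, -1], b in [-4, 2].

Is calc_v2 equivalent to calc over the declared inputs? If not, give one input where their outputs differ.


Reading the diff, among the changes: comparison usage differs; also boolean connective usage differs; also constant usage differs; also arithmetic usage differs.
Spot check at a=-3, b=1 — calc: tmp becomes 0; next ((max(tmp, -3) * (-tmp)) >= max(b, a)) evaluates to false; next (((a * b) * min(a, -5)) >= (b * 6)) evaluates to true; next tmp becomes 0; next final value -3. calc_v2: tmp becomes 0; next ((max(tmp, -3) * (-(tmp + 0))) >= max(b, a)) evaluates to false; next (not ((min(a, -5) * (a * b)) < (b * 6))) evaluates to true; next tmp becomes 0; next final value -3. Both give -3.
Every one of the 21 inputs gives matching results.
verdict: equivalent


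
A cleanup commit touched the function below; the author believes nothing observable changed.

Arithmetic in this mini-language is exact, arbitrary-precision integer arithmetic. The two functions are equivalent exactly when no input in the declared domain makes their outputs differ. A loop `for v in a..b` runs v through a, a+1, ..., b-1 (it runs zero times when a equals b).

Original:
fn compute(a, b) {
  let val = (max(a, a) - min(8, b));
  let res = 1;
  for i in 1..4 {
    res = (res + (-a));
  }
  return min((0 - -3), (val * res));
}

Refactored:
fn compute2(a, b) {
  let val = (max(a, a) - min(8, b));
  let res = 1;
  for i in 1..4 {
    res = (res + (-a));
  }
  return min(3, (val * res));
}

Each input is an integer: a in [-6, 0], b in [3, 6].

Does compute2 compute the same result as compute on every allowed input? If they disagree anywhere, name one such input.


The two are interchangeable: constant usage differs; and arithmetic usage differs, and every declared input agrees.
Tracing a=-4, b=3: compute: val = -7; res = 1; [i=1]; res = 5; [i=2]; res = 9; [i=3]; res = 13; return -91 | compute2: val = -7; res = 1; [i=1]; res = 5; [i=2]; res = 9; [i=3]; res = 13; return -91 — matching result -91.
Every one of the 28 inputs gives matching results.
verdict: equivalent


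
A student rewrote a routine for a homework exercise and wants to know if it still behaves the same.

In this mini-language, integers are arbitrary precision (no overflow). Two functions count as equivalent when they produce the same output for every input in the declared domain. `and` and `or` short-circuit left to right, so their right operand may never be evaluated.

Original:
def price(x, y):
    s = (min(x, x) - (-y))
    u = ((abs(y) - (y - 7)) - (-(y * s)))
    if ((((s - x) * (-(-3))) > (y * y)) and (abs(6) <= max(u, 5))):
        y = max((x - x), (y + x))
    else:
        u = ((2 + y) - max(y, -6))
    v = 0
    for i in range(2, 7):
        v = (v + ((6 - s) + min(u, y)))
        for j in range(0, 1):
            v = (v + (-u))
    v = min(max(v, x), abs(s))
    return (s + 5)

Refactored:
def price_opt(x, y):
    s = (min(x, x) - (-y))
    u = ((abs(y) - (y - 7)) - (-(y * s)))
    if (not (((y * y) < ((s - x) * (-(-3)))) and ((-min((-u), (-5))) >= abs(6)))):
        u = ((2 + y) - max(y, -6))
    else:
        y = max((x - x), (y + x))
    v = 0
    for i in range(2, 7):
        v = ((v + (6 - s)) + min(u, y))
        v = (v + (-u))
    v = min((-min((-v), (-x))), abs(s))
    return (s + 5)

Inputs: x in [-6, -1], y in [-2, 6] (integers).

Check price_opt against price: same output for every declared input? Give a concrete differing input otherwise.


Behavior is preserved: although statement counts differ; and boolean connective usage differs; and loop structure differs; and local variable names differ; and min/max/abs usage differs; and comparison usage differs, the outputs never diverge.
One worked example (x=-5, y=3) — price: s := -2 | u := 1 | ((((s - x) * (-(-3))) > (y * y)) and (abs(6) <= max(u, 5))): false | u := 2 | v := 0 | iter i=2: | v := 10 | iter j=0: | v := 8 | iter i=3: | v := 18 | iter j=0: | v := 16 | iter i=4: | v := 26 | iter j=0: | v := 24 | iter i=5: | v := 34 | iter j=0: | v := 32 | iter i=6: | v := 42 | iter j=0: | v := 40 | v := 2 | result 3; price_opt: s := -2 | u := 1 | (not (((y * y) < ((s - x) * (-(-3)))) and ((-min((-u), (-5))) >= abs(6)))): true | u := 2 | v := 0 | iter i=2: | v := 10 | v := 8 | iter i=3: | v := 18 | v := 16 | iter i=4: | v := 26 | v := 24 | iter i=5: | v := 34 | v := 32 | iter i=6: | v := 42 | v := 40 | v := 2 | result 3; agreement on 3.
Sweeping the whole domain (54 inputs) finds no disagreement.
verdict: equivalent
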